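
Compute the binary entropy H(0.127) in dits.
0.1653 dits

The binary entropy function is:
H(p) = -p log(p) - (1-p) log(1-p)

H(0.127) = -0.127 × log_10(0.127) - 0.873 × log_10(0.873)
H(0.127) = 0.1653 dits

Note: Binary entropy is maximized at p=0.5 (H=1 bit) and minimized at p=0 or p=1 (H=0).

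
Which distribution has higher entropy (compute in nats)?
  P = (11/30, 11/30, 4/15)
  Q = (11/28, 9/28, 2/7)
Q

Computing entropies in nats:
H(P) = 1.0882
H(Q) = 1.0898

Distribution Q has higher entropy.

Intuition: The distribution closer to uniform (more spread out) has higher entropy.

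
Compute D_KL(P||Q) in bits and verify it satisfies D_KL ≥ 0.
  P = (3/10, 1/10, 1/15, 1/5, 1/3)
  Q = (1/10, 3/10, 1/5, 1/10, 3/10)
0.4620 bits

KL divergence satisfies the Gibbs inequality: D_KL(P||Q) ≥ 0 for all distributions P, Q.

D_KL(P||Q) = Σ p(x) log(p(x)/q(x))
Term by term:
  x=0: 3/10 × log_2[(3/10)/(1/10)] = 0.4755
  x=1: 1/10 × log_2[(1/10)/(3/10)] = -0.1585
  x=2: 1/15 × log_2[(1/15)/(1/5)] = -0.1057
  x=3: 1/5 × log_2[(1/5)/(1/10)] = 0.2000
  x=4: 1/3 × log_2[(1/3)/(3/10)] = 0.0507
D_KL(P||Q) = 0.4620 bits

D_KL(P||Q) = 0.4620 ≥ 0 ✓

This non-negativity is a fundamental property: relative entropy cannot be negative because it measures how different Q is from P.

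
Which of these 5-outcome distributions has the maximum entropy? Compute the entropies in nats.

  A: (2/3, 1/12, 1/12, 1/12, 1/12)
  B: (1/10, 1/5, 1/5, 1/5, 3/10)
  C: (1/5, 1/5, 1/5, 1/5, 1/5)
C

For a discrete distribution over n outcomes, entropy is maximized by the uniform distribution.

Computing entropies:
H(A) = 1.0986 nats
H(B) = 1.5571 nats
H(C) = 1.6094 nats

The uniform distribution (where all probabilities equal 1/5) achieves the maximum entropy of log_e(5) = 1.6094 nats.

Distribution C has the highest entropy.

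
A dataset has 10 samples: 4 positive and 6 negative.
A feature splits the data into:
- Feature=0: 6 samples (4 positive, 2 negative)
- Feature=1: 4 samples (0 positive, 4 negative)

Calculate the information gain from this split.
0.4200 bits

Information Gain = H(Y) - H(Y|Feature)

Before split:
P(positive) = 4/10 = 0.4000
H(Y) = 0.9710 bits

After split:
Feature=0: H = 0.9183 bits (weight = 6/10)
Feature=1: H = 0.0000 bits (weight = 4/10)
H(Y|Feature) = (6/10)×0.9183 + (4/10)×0.0000 = 0.5510 bits

Information Gain = 0.9710 - 0.5510 = 0.4200 bits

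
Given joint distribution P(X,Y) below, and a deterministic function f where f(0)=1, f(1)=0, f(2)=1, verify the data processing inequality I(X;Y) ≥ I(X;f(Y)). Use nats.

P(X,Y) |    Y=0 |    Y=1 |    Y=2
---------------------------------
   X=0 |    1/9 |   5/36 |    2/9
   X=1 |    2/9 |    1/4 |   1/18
I(X;Y) = 0.0870, I(X;f(Y)) = 0.0171, inequality holds: 0.0870 ≥ 0.0171

Data Processing Inequality: For any Markov chain X → Y → Z, we have I(X;Y) ≥ I(X;Z).

Here Z = f(Y) is a deterministic function of Y, forming X → Y → Z.

Original I(X;Y) = 0.0870 nats

After applying f:
P(X,Z) where Z=f(Y):
- P(X,Z=0) = P(X,Y=1)
- P(X,Z=1) = P(X,Y=0) + P(X,Y=2)

I(X;Z) = I(X;f(Y)) = 0.0171 nats

Verification: 0.0870 ≥ 0.0171 ✓

Information cannot be created by processing; the function f can only lose information about X.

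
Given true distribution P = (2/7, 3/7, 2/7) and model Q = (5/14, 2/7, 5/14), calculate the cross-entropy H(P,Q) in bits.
1.6234 bits

Cross-entropy: H(P,Q) = -Σ p(x) log q(x)

Alternatively: H(P,Q) = H(P) + D_KL(P||Q)
H(P) = 1.5567 bits
D_KL(P||Q) = 0.0667 bits

H(P,Q) = 1.5567 + 0.0667 = 1.6234 bits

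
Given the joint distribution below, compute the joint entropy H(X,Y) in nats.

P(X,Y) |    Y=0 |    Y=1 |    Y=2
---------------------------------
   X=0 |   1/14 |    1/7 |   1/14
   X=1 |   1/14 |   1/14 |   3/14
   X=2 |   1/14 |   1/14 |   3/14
2.0692 nats

Joint entropy is H(X,Y) = -Σ_{x,y} p(x,y) log p(x,y).

Summing over all non-zero entries:
H(X,Y) = -[1/14·log_e(1/14) + 1/7·log_e(1/7) + 1/14·log_e(1/14) + 1/14·log_e(1/14) + 1/14·log_e(1/14) + 3/14·log_e(3/14) + 1/14·log_e(1/14) + 1/14·log_e(1/14) + 3/14·log_e(3/14)]
H(X,Y) = 2.0692 nats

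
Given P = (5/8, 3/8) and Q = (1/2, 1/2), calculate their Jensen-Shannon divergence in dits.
0.0035 dits

Jensen-Shannon divergence is:
JSD(P||Q) = 0.5 × D_KL(P||M) + 0.5 × D_KL(Q||M)
where M = 0.5 × (P + Q) is the mixture distribution.

M = 0.5 × (5/8, 3/8) + 0.5 × (1/2, 1/2) = (9/16, 7/16)

D_KL(P||M) = 0.0035 dits
D_KL(Q||M) = 0.0034 dits

JSD(P||Q) = 0.5 × 0.0035 + 0.5 × 0.0034 = 0.0035 dits

Unlike KL divergence, JSD is symmetric and bounded: 0 ≤ JSD ≤ log(2).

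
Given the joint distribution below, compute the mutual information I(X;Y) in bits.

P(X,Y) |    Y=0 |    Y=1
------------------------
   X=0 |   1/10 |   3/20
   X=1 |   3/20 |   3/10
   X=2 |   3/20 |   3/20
0.0150 bits

Mutual information: I(X;Y) = H(X) + H(Y) - H(X,Y)

Marginals:
P(X) = (1/4, 9/20, 3/10), H(X) = 1.5395 bits
P(Y) = (2/5, 3/5), H(Y) = 0.9710 bits

Joint entropy: H(X,Y) = 2.4955 bits

I(X;Y) = 1.5395 + 0.9710 - 2.4955 = 0.0150 bits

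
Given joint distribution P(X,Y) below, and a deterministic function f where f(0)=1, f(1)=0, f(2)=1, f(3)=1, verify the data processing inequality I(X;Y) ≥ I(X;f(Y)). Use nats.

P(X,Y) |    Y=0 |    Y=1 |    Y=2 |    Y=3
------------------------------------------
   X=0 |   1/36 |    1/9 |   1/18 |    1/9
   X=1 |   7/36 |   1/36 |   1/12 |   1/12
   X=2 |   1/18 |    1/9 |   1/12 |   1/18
I(X;Y) = 0.1222, I(X;f(Y)) = 0.0617, inequality holds: 0.1222 ≥ 0.0617

Data Processing Inequality: For any Markov chain X → Y → Z, we have I(X;Y) ≥ I(X;Z).

Here Z = f(Y) is a deterministic function of Y, forming X → Y → Z.

Original I(X;Y) = 0.1222 nats

After applying f:
P(X,Z) where Z=f(Y):
- P(X,Z=0) = P(X,Y=1)
- P(X,Z=1) = P(X,Y=0) + P(X,Y=2) + P(X,Y=3)

I(X;Z) = I(X;f(Y)) = 0.0617 nats

Verification: 0.1222 ≥ 0.0617 ✓

Information cannot be created by processing; the function f can only lose information about X.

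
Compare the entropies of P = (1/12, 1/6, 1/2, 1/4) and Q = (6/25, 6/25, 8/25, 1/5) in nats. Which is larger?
Q

Computing entropies in nats:
H(P) = 1.1988
H(Q) = 1.3715

Distribution Q has higher entropy.

Intuition: The distribution closer to uniform (more spread out) has higher entropy.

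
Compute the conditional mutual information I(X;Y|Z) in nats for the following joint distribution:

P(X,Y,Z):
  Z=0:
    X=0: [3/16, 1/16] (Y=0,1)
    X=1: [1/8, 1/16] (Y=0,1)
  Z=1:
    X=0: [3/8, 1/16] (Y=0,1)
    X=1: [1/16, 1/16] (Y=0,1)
0.0337 nats

Conditional mutual information: I(X;Y|Z) = H(X|Z) + H(Y|Z) - H(X,Y|Z)

H(Z) = 0.6853
H(X,Z) = 1.2820 → H(X|Z) = 0.5967
H(Y,Z) = 1.2450 → H(Y|Z) = 0.5597
H(X,Y,Z) = 1.8080 → H(X,Y|Z) = 1.1227

I(X;Y|Z) = 0.5967 + 0.5597 - 1.1227 = 0.0337 nats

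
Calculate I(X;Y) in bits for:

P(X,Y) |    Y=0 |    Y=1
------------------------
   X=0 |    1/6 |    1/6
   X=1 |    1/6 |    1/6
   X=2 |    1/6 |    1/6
0.0000 bits

Mutual information: I(X;Y) = H(X) + H(Y) - H(X,Y)

Marginals:
P(X) = (1/3, 1/3, 1/3), H(X) = 1.5850 bits
P(Y) = (1/2, 1/2), H(Y) = 1.0000 bits

Joint entropy: H(X,Y) = 2.5850 bits

I(X;Y) = 1.5850 + 1.0000 - 2.5850 = 0.0000 bits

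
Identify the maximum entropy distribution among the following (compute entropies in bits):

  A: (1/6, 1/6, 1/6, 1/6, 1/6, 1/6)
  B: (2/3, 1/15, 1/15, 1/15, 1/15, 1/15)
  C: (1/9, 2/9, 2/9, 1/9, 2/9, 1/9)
A

For a discrete distribution over n outcomes, entropy is maximized by the uniform distribution.

Computing entropies:
H(A) = 2.5850 bits
H(B) = 1.6923 bits
H(C) = 2.5033 bits

The uniform distribution (where all probabilities equal 1/6) achieves the maximum entropy of log_2(6) = 2.5850 bits.

Distribution A has the highest entropy.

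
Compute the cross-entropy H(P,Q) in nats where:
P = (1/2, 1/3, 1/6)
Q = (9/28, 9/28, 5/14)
1.1174 nats

Cross-entropy: H(P,Q) = -Σ p(x) log q(x)

Alternatively: H(P,Q) = H(P) + D_KL(P||Q)
H(P) = 1.0114 nats
D_KL(P||Q) = 0.1060 nats

H(P,Q) = 1.0114 + 0.1060 = 1.1174 nats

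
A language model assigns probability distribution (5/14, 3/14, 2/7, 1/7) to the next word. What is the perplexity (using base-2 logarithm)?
3.7952

Perplexity is 2^H (or exp(H) for natural log).

First, H = -Σ p log p = 1.9242 bits
Perplexity = 2^1.9242 = 3.7952

Interpretation: The model's uncertainty is equivalent to choosing uniformly among 3.8 options.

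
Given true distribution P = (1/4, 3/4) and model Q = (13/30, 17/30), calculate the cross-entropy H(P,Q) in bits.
0.9162 bits

Cross-entropy: H(P,Q) = -Σ p(x) log q(x)

Alternatively: H(P,Q) = H(P) + D_KL(P||Q)
H(P) = 0.8113 bits
D_KL(P||Q) = 0.1049 bits

H(P,Q) = 0.8113 + 0.1049 = 0.9162 bits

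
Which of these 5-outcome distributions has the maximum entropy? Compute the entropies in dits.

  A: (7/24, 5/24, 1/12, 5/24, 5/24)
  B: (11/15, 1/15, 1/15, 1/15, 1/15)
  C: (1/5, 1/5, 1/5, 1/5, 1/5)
C

For a discrete distribution over n outcomes, entropy is maximized by the uniform distribution.

Computing entropies:
H(A) = 0.6718 dits
H(B) = 0.4124 dits
H(C) = 0.6990 dits

The uniform distribution (where all probabilities equal 1/5) achieves the maximum entropy of log_10(5) = 0.6990 dits.

Distribution C has the highest entropy.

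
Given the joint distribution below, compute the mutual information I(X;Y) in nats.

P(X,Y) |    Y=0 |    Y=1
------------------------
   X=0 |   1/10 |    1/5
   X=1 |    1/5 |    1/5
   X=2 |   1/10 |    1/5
0.0138 nats

Mutual information: I(X;Y) = H(X) + H(Y) - H(X,Y)

Marginals:
P(X) = (3/10, 2/5, 3/10), H(X) = 1.0889 nats
P(Y) = (2/5, 3/5), H(Y) = 0.6730 nats

Joint entropy: H(X,Y) = 1.7481 nats

I(X;Y) = 1.0889 + 0.6730 - 1.7481 = 0.0138 nats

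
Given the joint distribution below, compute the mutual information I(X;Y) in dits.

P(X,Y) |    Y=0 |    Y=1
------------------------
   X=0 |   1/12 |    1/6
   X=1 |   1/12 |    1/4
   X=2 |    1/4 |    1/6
0.0227 dits

Mutual information: I(X;Y) = H(X) + H(Y) - H(X,Y)

Marginals:
P(X) = (1/4, 1/3, 5/12), H(X) = 0.4680 dits
P(Y) = (5/12, 7/12), H(Y) = 0.2950 dits

Joint entropy: H(X,Y) = 0.7403 dits

I(X;Y) = 0.4680 + 0.2950 - 0.7403 = 0.0227 dits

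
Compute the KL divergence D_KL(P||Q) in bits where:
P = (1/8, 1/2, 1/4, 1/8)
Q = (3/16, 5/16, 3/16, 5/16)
0.2044 bits

KL divergence: D_KL(P||Q) = Σ p(x) log(p(x)/q(x))

Computing term by term:
  x=0: 1/8 × log_2[(1/8)/(3/16)] = 1/8 × -0.5850 = -0.0731
  x=1: 1/2 × log_2[(1/2)/(5/16)] = 1/2 × 0.6781 = 0.3390
  x=2: 1/4 × log_2[(1/4)/(3/16)] = 1/4 × 0.4150 = 0.1038
  x=3: 1/8 × log_2[(1/8)/(5/16)] = 1/8 × -1.3219 = -0.1652

D_KL(P||Q) = 0.2044 bits

Note: KL divergence is always non-negative and equals 0 iff P = Q.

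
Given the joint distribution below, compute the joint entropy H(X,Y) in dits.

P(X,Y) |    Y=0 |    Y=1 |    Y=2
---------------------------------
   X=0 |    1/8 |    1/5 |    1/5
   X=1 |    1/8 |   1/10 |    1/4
0.7559 dits

Joint entropy is H(X,Y) = -Σ_{x,y} p(x,y) log p(x,y).

Summing over all non-zero entries:
H(X,Y) = -[1/8·log_10(1/8) + 1/5·log_10(1/5) + 1/5·log_10(1/5) + 1/8·log_10(1/8) + 1/10·log_10(1/10) + 1/4·log_10(1/4)]
H(X,Y) = 0.7559 dits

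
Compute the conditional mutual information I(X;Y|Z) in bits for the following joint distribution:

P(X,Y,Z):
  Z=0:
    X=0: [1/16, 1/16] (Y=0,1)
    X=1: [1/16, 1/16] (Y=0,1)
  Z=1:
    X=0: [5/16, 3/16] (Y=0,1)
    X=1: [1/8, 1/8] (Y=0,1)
0.0077 bits

Conditional mutual information: I(X;Y|Z) = H(X|Z) + H(Y|Z) - H(X,Y|Z)

H(Z) = 0.8113
H(X,Z) = 1.7500 → H(X|Z) = 0.9387
H(Y,Z) = 1.7962 → H(Y|Z) = 0.9849
H(X,Y,Z) = 2.7272 → H(X,Y|Z) = 1.9159

I(X;Y|Z) = 0.9387 + 0.9849 - 1.9159 = 0.0077 bits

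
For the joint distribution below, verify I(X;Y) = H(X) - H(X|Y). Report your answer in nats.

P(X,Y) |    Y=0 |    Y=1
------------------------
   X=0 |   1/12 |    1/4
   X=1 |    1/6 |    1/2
I(X;Y) = 0.0000 nats

Mutual information has multiple equivalent forms:
- I(X;Y) = H(X) - H(X|Y)
- I(X;Y) = H(Y) - H(Y|X)
- I(X;Y) = H(X) + H(Y) - H(X,Y)

Computing all quantities:
H(X) = 0.6365, H(Y) = 0.5623, H(X,Y) = 1.1988
H(X|Y) = 0.6365, H(Y|X) = 0.5623

Verification:
H(X) - H(X|Y) = 0.6365 - 0.6365 = 0.0000
H(Y) - H(Y|X) = 0.5623 - 0.5623 = 0.0000
H(X) + H(Y) - H(X,Y) = 0.6365 + 0.5623 - 1.1988 = 0.0000

All forms give I(X;Y) = 0.0000 nats. ✓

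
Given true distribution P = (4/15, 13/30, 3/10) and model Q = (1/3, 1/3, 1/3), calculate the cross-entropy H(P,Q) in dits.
0.4771 dits

Cross-entropy: H(P,Q) = -Σ p(x) log q(x)

Alternatively: H(P,Q) = H(P) + D_KL(P||Q)
H(P) = 0.4673 dits
D_KL(P||Q) = 0.0098 dits

H(P,Q) = 0.4673 + 0.0098 = 0.4771 dits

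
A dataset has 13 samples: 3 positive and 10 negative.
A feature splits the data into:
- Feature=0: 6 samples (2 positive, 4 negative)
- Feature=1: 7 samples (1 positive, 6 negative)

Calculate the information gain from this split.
0.0369 bits

Information Gain = H(Y) - H(Y|Feature)

Before split:
P(positive) = 3/13 = 0.2308
H(Y) = 0.7793 bits

After split:
Feature=0: H = 0.9183 bits (weight = 6/13)
Feature=1: H = 0.5917 bits (weight = 7/13)
H(Y|Feature) = (6/13)×0.9183 + (7/13)×0.5917 = 0.7424 bits

Information Gain = 0.7793 - 0.7424 = 0.0369 bits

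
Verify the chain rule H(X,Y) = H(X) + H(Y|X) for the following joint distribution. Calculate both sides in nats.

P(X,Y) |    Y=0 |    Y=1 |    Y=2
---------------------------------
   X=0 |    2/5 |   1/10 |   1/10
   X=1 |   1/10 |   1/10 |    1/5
H(X,Y) = 1.6094, H(X) = 0.6730, H(Y|X) = 0.9364 (all in nats)

Chain rule: H(X,Y) = H(X) + H(Y|X)

Left side — joint entropy directly:
H(X,Y) = -Σ p(x,y) log p(x,y) = 1.6094 nats

Right side — compute H(Y|X) from the conditional distributions:
P(X) = (3/5, 2/5), so H(X) = 0.6730 nats
H(Y|X) = Σ_x P(X=x) · H(Y|X=x):
  P(Y|X=0) = (2/3, 1/6, 1/6), H(Y|X=0) = 0.8676, weight P(X=0) = 3/5
  P(Y|X=1) = (1/4, 1/4, 1/2), H(Y|X=1) = 1.0397, weight P(X=1) = 2/5
H(Y|X) = 0.9364 nats

H(X) + H(Y|X) = 0.6730 + 0.9364 = 1.6094 nats

Both sides equal 1.6094 nats. ✓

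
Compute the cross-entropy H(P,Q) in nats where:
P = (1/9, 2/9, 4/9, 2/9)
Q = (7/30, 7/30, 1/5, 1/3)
1.4445 nats

Cross-entropy: H(P,Q) = -Σ p(x) log q(x)

Alternatively: H(P,Q) = H(P) + D_KL(P||Q)
H(P) = 1.2730 nats
D_KL(P||Q) = 0.1715 nats

H(P,Q) = 1.2730 + 0.1715 = 1.4445 nats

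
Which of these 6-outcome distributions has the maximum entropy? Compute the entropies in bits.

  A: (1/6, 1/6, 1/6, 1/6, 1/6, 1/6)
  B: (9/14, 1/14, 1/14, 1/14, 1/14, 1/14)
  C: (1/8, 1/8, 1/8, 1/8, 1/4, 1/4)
A

For a discrete distribution over n outcomes, entropy is maximized by the uniform distribution.

Computing entropies:
H(A) = 2.5850 bits
H(B) = 1.7695 bits
H(C) = 2.5000 bits

The uniform distribution (where all probabilities equal 1/6) achieves the maximum entropy of log_2(6) = 2.5850 bits.

Distribution A has the highest entropy.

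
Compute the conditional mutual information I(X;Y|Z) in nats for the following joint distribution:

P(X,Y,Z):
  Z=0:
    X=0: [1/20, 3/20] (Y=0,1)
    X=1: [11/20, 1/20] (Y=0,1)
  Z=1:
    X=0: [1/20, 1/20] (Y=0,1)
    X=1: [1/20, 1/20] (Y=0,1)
0.1653 nats

Conditional mutual information: I(X;Y|Z) = H(X|Z) + H(Y|Z) - H(X,Y|Z)

H(Z) = 0.5004
H(X,Z) = 1.0889 → H(X|Z) = 0.5885
H(Y,Z) = 1.0889 → H(Y|Z) = 0.5885
H(X,Y,Z) = 1.5121 → H(X,Y|Z) = 1.0117

I(X;Y|Z) = 0.5885 + 0.5885 - 1.0117 = 0.1653 nats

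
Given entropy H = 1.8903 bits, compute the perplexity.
3.7071

Perplexity is 2^H (or exp(H) for natural log).

H = 1.8903 bits
Perplexity = 2^1.8903 = 3.7071

Interpretation: The model's uncertainty is equivalent to choosing uniformly among 3.7 options.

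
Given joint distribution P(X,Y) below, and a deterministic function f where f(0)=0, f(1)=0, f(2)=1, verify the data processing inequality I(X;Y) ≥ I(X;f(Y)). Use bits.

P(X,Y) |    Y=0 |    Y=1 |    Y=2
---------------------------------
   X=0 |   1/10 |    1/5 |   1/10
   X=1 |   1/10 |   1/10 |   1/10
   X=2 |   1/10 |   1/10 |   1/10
I(X;Y) = 0.0200, I(X;f(Y)) = 0.0058, inequality holds: 0.0200 ≥ 0.0058

Data Processing Inequality: For any Markov chain X → Y → Z, we have I(X;Y) ≥ I(X;Z).

Here Z = f(Y) is a deterministic function of Y, forming X → Y → Z.

Original I(X;Y) = 0.0200 bits

After applying f:
P(X,Z) where Z=f(Y):
- P(X,Z=0) = P(X,Y=0) + P(X,Y=1)
- P(X,Z=1) = P(X,Y=2)

I(X;Z) = I(X;f(Y)) = 0.0058 bits

Verification: 0.0200 ≥ 0.0058 ✓

Information cannot be created by processing; the function f can only lose information about X.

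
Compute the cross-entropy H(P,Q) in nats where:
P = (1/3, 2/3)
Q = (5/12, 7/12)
0.6512 nats

Cross-entropy: H(P,Q) = -Σ p(x) log q(x)

Alternatively: H(P,Q) = H(P) + D_KL(P||Q)
H(P) = 0.6365 nats
D_KL(P||Q) = 0.0146 nats

H(P,Q) = 0.6365 + 0.0146 = 0.6512 nats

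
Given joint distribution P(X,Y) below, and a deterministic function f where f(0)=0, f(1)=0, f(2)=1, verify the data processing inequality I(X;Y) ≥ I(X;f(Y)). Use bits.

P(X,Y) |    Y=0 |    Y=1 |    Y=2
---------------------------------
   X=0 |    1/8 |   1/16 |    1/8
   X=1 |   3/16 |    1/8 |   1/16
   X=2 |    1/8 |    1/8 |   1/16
I(X;Y) = 0.0478, I(X;f(Y)) = 0.0385, inequality holds: 0.0478 ≥ 0.0385

Data Processing Inequality: For any Markov chain X → Y → Z, we have I(X;Y) ≥ I(X;Z).

Here Z = f(Y) is a deterministic function of Y, forming X → Y → Z.

Original I(X;Y) = 0.0478 bits

After applying f:
P(X,Z) where Z=f(Y):
- P(X,Z=0) = P(X,Y=0) + P(X,Y=1)
- P(X,Z=1) = P(X,Y=2)

I(X;Z) = I(X;f(Y)) = 0.0385 bits

Verification: 0.0478 ≥ 0.0385 ✓

Information cannot be created by processing; the function f can only lose information about X.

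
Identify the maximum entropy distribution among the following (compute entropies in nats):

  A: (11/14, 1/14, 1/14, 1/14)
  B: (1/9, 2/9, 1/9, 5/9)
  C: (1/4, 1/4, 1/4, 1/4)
C

For a discrete distribution over n outcomes, entropy is maximized by the uniform distribution.

Computing entropies:
H(A) = 0.7550 nats
H(B) = 1.1491 nats
H(C) = 1.3863 nats

The uniform distribution (where all probabilities equal 1/4) achieves the maximum entropy of log_e(4) = 1.3863 nats.

Distribution C has the highest entropy.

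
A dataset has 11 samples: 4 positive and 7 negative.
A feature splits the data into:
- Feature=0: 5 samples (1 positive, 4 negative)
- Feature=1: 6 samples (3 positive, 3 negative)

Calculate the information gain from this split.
0.0721 bits

Information Gain = H(Y) - H(Y|Feature)

Before split:
P(positive) = 4/11 = 0.3636
H(Y) = 0.9457 bits

After split:
Feature=0: H = 0.7219 bits (weight = 5/11)
Feature=1: H = 1.0000 bits (weight = 6/11)
H(Y|Feature) = (5/11)×0.7219 + (6/11)×1.0000 = 0.8736 bits

Information Gain = 0.9457 - 0.8736 = 0.0721 bits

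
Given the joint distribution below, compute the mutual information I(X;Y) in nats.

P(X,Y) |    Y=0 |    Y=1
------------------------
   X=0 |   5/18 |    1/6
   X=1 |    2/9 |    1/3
0.0252 nats

Mutual information: I(X;Y) = H(X) + H(Y) - H(X,Y)

Marginals:
P(X) = (4/9, 5/9), H(X) = 0.6870 nats
P(Y) = (1/2, 1/2), H(Y) = 0.6931 nats

Joint entropy: H(X,Y) = 1.3549 nats

I(X;Y) = 0.6870 + 0.6931 - 1.3549 = 0.0252 nats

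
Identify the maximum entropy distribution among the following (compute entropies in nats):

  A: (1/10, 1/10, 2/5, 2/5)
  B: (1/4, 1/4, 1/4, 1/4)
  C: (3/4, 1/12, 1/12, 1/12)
B

For a discrete distribution over n outcomes, entropy is maximized by the uniform distribution.

Computing entropies:
H(A) = 1.1935 nats
H(B) = 1.3863 nats
H(C) = 0.8370 nats

The uniform distribution (where all probabilities equal 1/4) achieves the maximum entropy of log_e(4) = 1.3863 nats.

Distribution B has the highest entropy.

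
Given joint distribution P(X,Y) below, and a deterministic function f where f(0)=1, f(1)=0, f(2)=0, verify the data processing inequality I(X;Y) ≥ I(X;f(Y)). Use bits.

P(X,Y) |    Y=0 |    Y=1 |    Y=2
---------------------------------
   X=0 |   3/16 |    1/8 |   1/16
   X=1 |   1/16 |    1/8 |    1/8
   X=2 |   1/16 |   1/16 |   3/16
I(X;Y) = 0.1282, I(X;f(Y)) = 0.0698, inequality holds: 0.1282 ≥ 0.0698

Data Processing Inequality: For any Markov chain X → Y → Z, we have I(X;Y) ≥ I(X;Z).

Here Z = f(Y) is a deterministic function of Y, forming X → Y → Z.

Original I(X;Y) = 0.1282 bits

After applying f:
P(X,Z) where Z=f(Y):
- P(X,Z=0) = P(X,Y=1) + P(X,Y=2)
- P(X,Z=1) = P(X,Y=0)

I(X;Z) = I(X;f(Y)) = 0.0698 bits

Verification: 0.1282 ≥ 0.0698 ✓

Information cannot be created by processing; the function f can only lose information about X.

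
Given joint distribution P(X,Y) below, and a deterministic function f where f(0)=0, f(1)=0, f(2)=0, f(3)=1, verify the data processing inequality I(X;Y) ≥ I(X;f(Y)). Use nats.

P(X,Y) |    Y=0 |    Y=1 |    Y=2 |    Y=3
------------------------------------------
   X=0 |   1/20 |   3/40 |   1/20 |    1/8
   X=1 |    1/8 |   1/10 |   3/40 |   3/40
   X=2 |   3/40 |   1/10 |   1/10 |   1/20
I(X;Y) = 0.0410, I(X;f(Y)) = 0.0314, inequality holds: 0.0410 ≥ 0.0314

Data Processing Inequality: For any Markov chain X → Y → Z, we have I(X;Y) ≥ I(X;Z).

Here Z = f(Y) is a deterministic function of Y, forming X → Y → Z.

Original I(X;Y) = 0.0410 nats

After applying f:
P(X,Z) where Z=f(Y):
- P(X,Z=0) = P(X,Y=0) + P(X,Y=1) + P(X,Y=2)
- P(X,Z=1) = P(X,Y=3)

I(X;Z) = I(X;f(Y)) = 0.0314 nats

Verification: 0.0410 ≥ 0.0314 ✓

Information cannot be created by processing; the function f can only lose information about X.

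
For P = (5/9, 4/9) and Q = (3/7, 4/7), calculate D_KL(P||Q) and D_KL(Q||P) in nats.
D_KL(P||Q) = 0.0325, D_KL(Q||P) = 0.0324

KL divergence is not symmetric: D_KL(P||Q) ≠ D_KL(Q||P) in general.

D_KL(P||Q) = 0.0325 nats
D_KL(Q||P) = 0.0324 nats

No, they are not equal!

This asymmetry is why KL divergence is not a true distance metric.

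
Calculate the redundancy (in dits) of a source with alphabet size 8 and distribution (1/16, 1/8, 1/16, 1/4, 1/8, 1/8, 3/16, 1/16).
0.0518 dits

Redundancy measures how far a source is from maximum entropy:
R = H_max - H(X)

Maximum entropy for 8 symbols: H_max = log_10(8) = 0.9031 dits
Actual entropy: H(X) = 0.8513 dits
Redundancy: R = 0.9031 - 0.8513 = 0.0518 dits

This redundancy represents potential for compression: the source could be compressed by 0.0518 dits per symbol.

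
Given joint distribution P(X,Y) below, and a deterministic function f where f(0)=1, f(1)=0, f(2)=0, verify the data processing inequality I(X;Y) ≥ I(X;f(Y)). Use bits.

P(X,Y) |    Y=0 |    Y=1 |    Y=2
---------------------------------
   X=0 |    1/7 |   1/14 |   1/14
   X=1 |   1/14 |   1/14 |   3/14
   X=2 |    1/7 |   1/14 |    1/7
I(X;Y) = 0.0689, I(X;f(Y)) = 0.0500, inequality holds: 0.0689 ≥ 0.0500

Data Processing Inequality: For any Markov chain X → Y → Z, we have I(X;Y) ≥ I(X;Z).

Here Z = f(Y) is a deterministic function of Y, forming X → Y → Z.

Original I(X;Y) = 0.0689 bits

After applying f:
P(X,Z) where Z=f(Y):
- P(X,Z=0) = P(X,Y=1) + P(X,Y=2)
- P(X,Z=1) = P(X,Y=0)

I(X;Z) = I(X;f(Y)) = 0.0500 bits

Verification: 0.0689 ≥ 0.0500 ✓

Information cannot be created by processing; the function f can only lose information about X.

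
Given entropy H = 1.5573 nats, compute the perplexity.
4.7460

Perplexity is e^H (or exp(H) for natural log).

H = 1.5573 nats
Perplexity = e^1.5573 = 4.7460

Interpretation: The model's uncertainty is equivalent to choosing uniformly among 4.7 options.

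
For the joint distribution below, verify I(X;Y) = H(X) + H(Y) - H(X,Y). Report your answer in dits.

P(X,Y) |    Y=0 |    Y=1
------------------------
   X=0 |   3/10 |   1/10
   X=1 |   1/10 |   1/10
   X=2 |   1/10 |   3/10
I(X;Y) = 0.0454 dits

Mutual information has multiple equivalent forms:
- I(X;Y) = H(X) - H(X|Y)
- I(X;Y) = H(Y) - H(Y|X)
- I(X;Y) = H(X) + H(Y) - H(X,Y)

Computing all quantities:
H(X) = 0.4581, H(Y) = 0.3010, H(X,Y) = 0.7137
H(X|Y) = 0.4127, H(Y|X) = 0.2556

Verification:
H(X) - H(X|Y) = 0.4581 - 0.4127 = 0.0454
H(Y) - H(Y|X) = 0.3010 - 0.2556 = 0.0454
H(X) + H(Y) - H(X,Y) = 0.4581 + 0.3010 - 0.7137 = 0.0454

All forms give I(X;Y) = 0.0454 dits. ✓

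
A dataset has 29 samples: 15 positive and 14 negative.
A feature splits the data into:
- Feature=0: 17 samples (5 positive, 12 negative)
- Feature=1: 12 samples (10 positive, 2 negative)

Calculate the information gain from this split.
0.2178 bits

Information Gain = H(Y) - H(Y|Feature)

Before split:
P(positive) = 15/29 = 0.5172
H(Y) = 0.9991 bits

After split:
Feature=0: H = 0.8740 bits (weight = 17/29)
Feature=1: H = 0.6500 bits (weight = 12/29)
H(Y|Feature) = (17/29)×0.8740 + (12/29)×0.6500 = 0.7813 bits

Information Gain = 0.9991 - 0.7813 = 0.2178 bits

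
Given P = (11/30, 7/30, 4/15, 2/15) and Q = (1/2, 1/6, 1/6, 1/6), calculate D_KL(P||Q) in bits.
0.0871 bits

KL divergence: D_KL(P||Q) = Σ p(x) log(p(x)/q(x))

Computing term by term:
  x=0: 11/30 × log_2[(11/30)/(1/2)] = 11/30 × -0.4475 = -0.1641
  x=1: 7/30 × log_2[(7/30)/(1/6)] = 7/30 × 0.4854 = 0.1133
  x=2: 4/15 × log_2[(4/15)/(1/6)] = 4/15 × 0.6781 = 0.1808
  x=3: 2/15 × log_2[(2/15)/(1/6)] = 2/15 × -0.3219 = -0.0429

D_KL(P||Q) = 0.0871 bits

Note: KL divergence is always non-negative and equals 0 iff P = Q.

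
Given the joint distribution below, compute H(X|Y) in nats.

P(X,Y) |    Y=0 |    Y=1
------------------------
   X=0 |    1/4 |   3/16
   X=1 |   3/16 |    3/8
0.6568 nats

Using the chain rule: H(X|Y) = H(X,Y) - H(Y)

First, compute H(X,Y) = 1.3421 nats

Marginal P(Y) = (7/16, 9/16)
H(Y) = 0.6853 nats

H(X|Y) = H(X,Y) - H(Y) = 1.3421 - 0.6853 = 0.6568 nats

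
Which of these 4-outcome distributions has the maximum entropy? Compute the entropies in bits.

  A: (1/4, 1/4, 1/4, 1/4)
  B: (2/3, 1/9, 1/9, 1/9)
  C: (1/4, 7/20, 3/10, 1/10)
A

For a discrete distribution over n outcomes, entropy is maximized by the uniform distribution.

Computing entropies:
H(A) = 2.0000 bits
H(B) = 1.4466 bits
H(C) = 1.8834 bits

The uniform distribution (where all probabilities equal 1/4) achieves the maximum entropy of log_2(4) = 2.0000 bits.

Distribution A has the highest entropy.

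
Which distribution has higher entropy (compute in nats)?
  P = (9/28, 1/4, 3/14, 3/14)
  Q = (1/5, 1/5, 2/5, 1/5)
P

Computing entropies in nats:
H(P) = 1.3716
H(Q) = 1.3322

Distribution P has higher entropy.

Intuition: The distribution closer to uniform (more spread out) has higher entropy.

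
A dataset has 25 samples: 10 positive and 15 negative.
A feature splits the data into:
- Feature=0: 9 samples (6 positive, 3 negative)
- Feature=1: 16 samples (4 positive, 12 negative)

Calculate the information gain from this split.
0.1211 bits

Information Gain = H(Y) - H(Y|Feature)

Before split:
P(positive) = 10/25 = 0.4000
H(Y) = 0.9710 bits

After split:
Feature=0: H = 0.9183 bits (weight = 9/25)
Feature=1: H = 0.8113 bits (weight = 16/25)
H(Y|Feature) = (9/25)×0.9183 + (16/25)×0.8113 = 0.8498 bits

Information Gain = 0.9710 - 0.8498 = 0.1211 bits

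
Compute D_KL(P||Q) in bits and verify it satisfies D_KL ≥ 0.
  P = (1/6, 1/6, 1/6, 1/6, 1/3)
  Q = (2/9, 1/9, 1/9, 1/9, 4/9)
0.0850 bits

KL divergence satisfies the Gibbs inequality: D_KL(P||Q) ≥ 0 for all distributions P, Q.

D_KL(P||Q) = Σ p(x) log(p(x)/q(x))
Term by term:
  x=0: 1/6 × log_2[(1/6)/(2/9)] = -0.0692
  x=1: 1/6 × log_2[(1/6)/(1/9)] = 0.0975
  x=2: 1/6 × log_2[(1/6)/(1/9)] = 0.0975
  x=3: 1/6 × log_2[(1/6)/(1/9)] = 0.0975
  x=4: 1/3 × log_2[(1/3)/(4/9)] = -0.1383
D_KL(P||Q) = 0.0850 bits

D_KL(P||Q) = 0.0850 ≥ 0 ✓

This non-negativity is a fundamental property: relative entropy cannot be negative because it measures how different Q is from P.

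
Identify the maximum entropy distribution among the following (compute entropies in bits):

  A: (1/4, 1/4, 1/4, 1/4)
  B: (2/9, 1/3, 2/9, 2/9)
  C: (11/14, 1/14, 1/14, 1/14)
A

For a discrete distribution over n outcomes, entropy is maximized by the uniform distribution.

Computing entropies:
H(A) = 2.0000 bits
H(B) = 1.9749 bits
H(C) = 1.0892 bits

The uniform distribution (where all probabilities equal 1/4) achieves the maximum entropy of log_2(4) = 2.0000 bits.

Distribution A has the highest entropy.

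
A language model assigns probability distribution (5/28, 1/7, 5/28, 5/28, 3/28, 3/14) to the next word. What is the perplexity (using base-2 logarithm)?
5.8727

Perplexity is 2^H (or exp(H) for natural log).

First, H = -Σ p log p = 2.5540 bits
Perplexity = 2^2.5540 = 5.8727

Interpretation: The model's uncertainty is equivalent to choosing uniformly among 5.9 options.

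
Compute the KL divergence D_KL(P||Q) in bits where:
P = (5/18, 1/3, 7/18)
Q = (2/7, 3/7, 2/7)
0.0408 bits

KL divergence: D_KL(P||Q) = Σ p(x) log(p(x)/q(x))

Computing term by term:
  x=0: 5/18 × log_2[(5/18)/(2/7)] = 5/18 × -0.0406 = -0.0113
  x=1: 1/3 × log_2[(1/3)/(3/7)] = 1/3 × -0.3626 = -0.1209
  x=2: 7/18 × log_2[(7/18)/(2/7)] = 7/18 × 0.4448 = 0.1730

D_KL(P||Q) = 0.0408 bits

Note: KL divergence is always non-negative and equals 0 iff P = Q.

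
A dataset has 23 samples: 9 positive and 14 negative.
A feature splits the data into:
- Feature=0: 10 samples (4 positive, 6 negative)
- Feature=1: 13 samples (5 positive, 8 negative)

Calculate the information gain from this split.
0.0002 bits

Information Gain = H(Y) - H(Y|Feature)

Before split:
P(positive) = 9/23 = 0.3913
H(Y) = 0.9656 bits

After split:
Feature=0: H = 0.9710 bits (weight = 10/23)
Feature=1: H = 0.9612 bits (weight = 13/23)
H(Y|Feature) = (10/23)×0.9710 + (13/23)×0.9612 = 0.9655 bits

Information Gain = 0.9656 - 0.9655 = 0.0002 bits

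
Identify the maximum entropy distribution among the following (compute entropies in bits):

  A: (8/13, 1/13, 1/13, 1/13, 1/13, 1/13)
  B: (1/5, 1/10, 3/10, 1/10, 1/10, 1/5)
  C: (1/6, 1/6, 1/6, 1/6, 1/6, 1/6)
C

For a discrete distribution over n outcomes, entropy is maximized by the uniform distribution.

Computing entropies:
H(A) = 1.8543 bits
H(B) = 2.4464 bits
H(C) = 2.5850 bits

The uniform distribution (where all probabilities equal 1/6) achieves the maximum entropy of log_2(6) = 2.5850 bits.

Distribution C has the highest entropy.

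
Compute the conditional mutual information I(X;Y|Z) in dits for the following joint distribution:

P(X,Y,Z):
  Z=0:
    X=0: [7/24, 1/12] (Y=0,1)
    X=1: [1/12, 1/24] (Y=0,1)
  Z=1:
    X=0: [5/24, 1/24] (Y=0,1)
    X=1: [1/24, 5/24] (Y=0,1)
0.0540 dits

Conditional mutual information: I(X;Y|Z) = H(X|Z) + H(Y|Z) - H(X,Y|Z)

H(Z) = 0.3010
H(X,Z) = 0.5737 → H(X|Z) = 0.2726
H(Y,Z) = 0.5737 → H(Y|Z) = 0.2726
H(X,Y,Z) = 0.7923 → H(X,Y|Z) = 0.4913

I(X;Y|Z) = 0.2726 + 0.2726 - 0.4913 = 0.0540 dits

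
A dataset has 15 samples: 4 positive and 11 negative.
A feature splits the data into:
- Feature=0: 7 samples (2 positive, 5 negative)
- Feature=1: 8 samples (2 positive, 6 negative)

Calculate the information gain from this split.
0.0012 bits

Information Gain = H(Y) - H(Y|Feature)

Before split:
P(positive) = 4/15 = 0.2667
H(Y) = 0.8366 bits

After split:
Feature=0: H = 0.8631 bits (weight = 7/15)
Feature=1: H = 0.8113 bits (weight = 8/15)
H(Y|Feature) = (7/15)×0.8631 + (8/15)×0.8113 = 0.8355 bits

Information Gain = 0.8366 - 0.8355 = 0.0012 bits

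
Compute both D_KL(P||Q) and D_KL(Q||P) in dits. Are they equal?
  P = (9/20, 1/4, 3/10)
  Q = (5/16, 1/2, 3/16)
D_KL(P||Q) = 0.0572, D_KL(Q||P) = 0.0628

KL divergence is not symmetric: D_KL(P||Q) ≠ D_KL(Q||P) in general.

D_KL(P||Q) = 0.0572 dits
D_KL(Q||P) = 0.0628 dits

No, they are not equal!

This asymmetry is why KL divergence is not a true distance metric.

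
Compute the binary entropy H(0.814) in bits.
0.6930 bits

The binary entropy function is:
H(p) = -p log(p) - (1-p) log(1-p)

H(0.814) = -0.814 × log_2(0.814) - 0.186 × log_2(0.186)
H(0.814) = 0.6930 bits

Note: Binary entropy is maximized at p=0.5 (H=1 bit) and minimized at p=0 or p=1 (H=0).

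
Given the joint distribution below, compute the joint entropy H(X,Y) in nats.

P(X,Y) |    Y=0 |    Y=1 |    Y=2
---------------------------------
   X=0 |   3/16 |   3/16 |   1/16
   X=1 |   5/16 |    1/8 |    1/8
1.6844 nats

Joint entropy is H(X,Y) = -Σ_{x,y} p(x,y) log p(x,y).

Summing over all non-zero entries:
H(X,Y) = -[3/16·log_e(3/16) + 3/16·log_e(3/16) + 1/16·log_e(1/16) + 5/16·log_e(5/16) + 1/8·log_e(1/8) + 1/8·log_e(1/8)]
H(X,Y) = 1.6844 nats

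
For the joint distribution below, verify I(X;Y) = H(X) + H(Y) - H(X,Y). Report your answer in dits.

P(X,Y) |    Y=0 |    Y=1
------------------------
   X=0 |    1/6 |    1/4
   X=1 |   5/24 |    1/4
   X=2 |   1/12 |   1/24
I(X;Y) = 0.0060 dits

Mutual information has multiple equivalent forms:
- I(X;Y) = H(X) - H(X|Y)
- I(X;Y) = H(Y) - H(Y|X)
- I(X;Y) = H(X) + H(Y) - H(X,Y)

Computing all quantities:
H(X) = 0.4266, H(Y) = 0.2995, H(X,Y) = 0.7201
H(X|Y) = 0.4206, H(Y|X) = 0.2935

Verification:
H(X) - H(X|Y) = 0.4266 - 0.4206 = 0.0060
H(Y) - H(Y|X) = 0.2995 - 0.2935 = 0.0060
H(X) + H(Y) - H(X,Y) = 0.4266 + 0.2995 - 0.7201 = 0.0060

All forms give I(X;Y) = 0.0060 dits. ✓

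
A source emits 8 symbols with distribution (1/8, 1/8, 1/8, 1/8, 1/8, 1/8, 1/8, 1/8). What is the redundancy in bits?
0.0000 bits

Redundancy measures how far a source is from maximum entropy:
R = H_max - H(X)

Maximum entropy for 8 symbols: H_max = log_2(8) = 3.0000 bits
Actual entropy: H(X) = 3.0000 bits
Redundancy: R = 3.0000 - 3.0000 = 0.0000 bits

This redundancy represents potential for compression: the source could be compressed by 0.0000 bits per symbol.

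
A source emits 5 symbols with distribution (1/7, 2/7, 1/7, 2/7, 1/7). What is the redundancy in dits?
0.0259 dits

Redundancy measures how far a source is from maximum entropy:
R = H_max - H(X)

Maximum entropy for 5 symbols: H_max = log_10(5) = 0.6990 dits
Actual entropy: H(X) = 0.6731 dits
Redundancy: R = 0.6990 - 0.6731 = 0.0259 dits

This redundancy represents potential for compression: the source could be compressed by 0.0259 dits per symbol.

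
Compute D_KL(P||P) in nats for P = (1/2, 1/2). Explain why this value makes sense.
0.0000 nats

KL divergence satisfies the Gibbs inequality: D_KL(P||Q) ≥ 0 for all distributions P, Q.

D_KL(P||Q) = Σ p(x) log(p(x)/q(x))
Each term is p(x) × log_e(p(x)/p(x)) = p(x) × log_e(1) = 0, so the sum is 0.
D_KL(P||Q) = 0.0000 nats

When P = Q, the KL divergence is exactly 0, as there is no 'divergence' between identical distributions.

This non-negativity is a fundamental property: relative entropy cannot be negative because it measures how different Q is from P.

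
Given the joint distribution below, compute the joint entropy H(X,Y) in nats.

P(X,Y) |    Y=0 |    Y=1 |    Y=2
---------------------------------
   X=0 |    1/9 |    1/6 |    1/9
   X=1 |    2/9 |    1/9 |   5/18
1.7211 nats

Joint entropy is H(X,Y) = -Σ_{x,y} p(x,y) log p(x,y).

Summing over all non-zero entries:
H(X,Y) = -[1/9·log_e(1/9) + 1/6·log_e(1/6) + 1/9·log_e(1/9) + 2/9·log_e(2/9) + 1/9·log_e(1/9) + 5/18·log_e(5/18)]
H(X,Y) = 1.7211 nats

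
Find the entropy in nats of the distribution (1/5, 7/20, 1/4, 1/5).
1.3578 nats

Shannon entropy is H(X) = -Σ p(x) log p(x).

For P = (1/5, 7/20, 1/4, 1/5):
H = -1/5 × log_e(1/5) -7/20 × log_e(7/20) -1/4 × log_e(1/4) -1/5 × log_e(1/5)
H = 1.3578 nats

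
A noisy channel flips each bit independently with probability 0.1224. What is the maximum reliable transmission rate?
0.4638 bits

For a binary symmetric channel (BSC) with error probability p:
Capacity C = 1 - H(p) bits per symbol

where H(p) = -p log₂(p) - (1-p) log₂(1-p) is the binary entropy function.

H(0.1224) = 0.5362 bits
C = 1 - 0.5362 = 0.4638 bits per symbol

This means we can reliably transmit up to 0.4638 bits of information per channel use.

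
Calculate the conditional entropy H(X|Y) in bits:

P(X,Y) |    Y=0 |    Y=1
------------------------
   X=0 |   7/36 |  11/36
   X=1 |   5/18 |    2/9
0.9798 bits

Using the chain rule: H(X|Y) = H(X,Y) - H(Y)

First, compute H(X,Y) = 1.9776 bits

Marginal P(Y) = (17/36, 19/36)
H(Y) = 0.9978 bits

H(X|Y) = H(X,Y) - H(Y) = 1.9776 - 0.9978 = 0.9798 bits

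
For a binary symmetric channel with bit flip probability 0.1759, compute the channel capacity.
0.3290 bits

For a binary symmetric channel (BSC) with error probability p:
Capacity C = 1 - H(p) bits per symbol

where H(p) = -p log₂(p) - (1-p) log₂(1-p) is the binary entropy function.

H(0.1759) = 0.6710 bits
C = 1 - 0.6710 = 0.3290 bits per symbol

This means we can reliably transmit up to 0.3290 bits of information per channel use.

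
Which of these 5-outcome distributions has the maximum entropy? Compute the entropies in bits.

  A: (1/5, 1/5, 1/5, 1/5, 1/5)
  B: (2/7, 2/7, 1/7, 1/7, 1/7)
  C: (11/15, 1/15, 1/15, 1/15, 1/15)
A

For a discrete distribution over n outcomes, entropy is maximized by the uniform distribution.

Computing entropies:
H(A) = 2.3219 bits
H(B) = 2.2359 bits
H(C) = 1.3700 bits

The uniform distribution (where all probabilities equal 1/5) achieves the maximum entropy of log_2(5) = 2.3219 bits.

Distribution A has the highest entropy.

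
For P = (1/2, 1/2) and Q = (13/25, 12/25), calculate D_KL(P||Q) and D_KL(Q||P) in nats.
D_KL(P||Q) = 0.0008, D_KL(Q||P) = 0.0008

KL divergence is not symmetric: D_KL(P||Q) ≠ D_KL(Q||P) in general.

D_KL(P||Q) = 0.0008 nats
D_KL(Q||P) = 0.0008 nats

In this case they happen to be equal (to 4 decimal places).

This asymmetry is why KL divergence is not a true distance metric.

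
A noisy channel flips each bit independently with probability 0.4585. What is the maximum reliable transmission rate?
0.0050 bits

For a binary symmetric channel (BSC) with error probability p:
Capacity C = 1 - H(p) bits per symbol

where H(p) = -p log₂(p) - (1-p) log₂(1-p) is the binary entropy function.

H(0.4585) = 0.9950 bits
C = 1 - 0.9950 = 0.0050 bits per symbol

This means we can reliably transmit up to 0.0050 bits of information per channel use.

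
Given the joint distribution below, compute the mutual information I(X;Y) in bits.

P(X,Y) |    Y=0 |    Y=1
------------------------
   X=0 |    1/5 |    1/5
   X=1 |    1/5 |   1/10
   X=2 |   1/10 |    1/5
0.0490 bits

Mutual information: I(X;Y) = H(X) + H(Y) - H(X,Y)

Marginals:
P(X) = (2/5, 3/10, 3/10), H(X) = 1.5710 bits
P(Y) = (1/2, 1/2), H(Y) = 1.0000 bits

Joint entropy: H(X,Y) = 2.5219 bits

I(X;Y) = 1.5710 + 1.0000 - 2.5219 = 0.0490 bits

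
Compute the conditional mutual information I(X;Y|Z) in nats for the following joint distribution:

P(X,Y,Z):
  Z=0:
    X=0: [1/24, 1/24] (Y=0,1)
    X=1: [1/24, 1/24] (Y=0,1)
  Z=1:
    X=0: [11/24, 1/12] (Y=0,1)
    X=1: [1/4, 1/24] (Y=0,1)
0.0001 nats

Conditional mutual information: I(X;Y|Z) = H(X|Z) + H(Y|Z) - H(X,Y|Z)

H(Z) = 0.4506
H(X,Z) = 1.1056 → H(X|Z) = 0.6551
H(Y,Z) = 0.9183 → H(Y|Z) = 0.4678
H(X,Y,Z) = 1.5733 → H(X,Y|Z) = 1.1228

I(X;Y|Z) = 0.6551 + 0.4678 - 1.1228 = 0.0001 nats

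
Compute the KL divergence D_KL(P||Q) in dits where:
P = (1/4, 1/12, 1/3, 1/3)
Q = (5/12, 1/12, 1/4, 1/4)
0.0278 dits

KL divergence: D_KL(P||Q) = Σ p(x) log(p(x)/q(x))

Computing term by term:
  x=0: 1/4 × log_10[(1/4)/(5/12)] = 1/4 × -0.2218 = -0.0555
  x=1: 1/12 × log_10[(1/12)/(1/12)] = 1/12 × 0.0000 = 0.0000
  x=2: 1/3 × log_10[(1/3)/(1/4)] = 1/3 × 0.1249 = 0.0416
  x=3: 1/3 × log_10[(1/3)/(1/4)] = 1/3 × 0.1249 = 0.0416

D_KL(P||Q) = 0.0278 dits

Note: KL divergence is always non-negative and equals 0 iff P = Q.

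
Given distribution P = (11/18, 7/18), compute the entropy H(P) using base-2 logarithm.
0.9641 bits

Shannon entropy is H(X) = -Σ p(x) log p(x).

For P = (11/18, 7/18):
H = -11/18 × log_2(11/18) -7/18 × log_2(7/18)
H = 0.9641 bits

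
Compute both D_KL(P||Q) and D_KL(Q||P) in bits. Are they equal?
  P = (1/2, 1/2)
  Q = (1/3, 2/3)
D_KL(P||Q) = 0.0850, D_KL(Q||P) = 0.0817

KL divergence is not symmetric: D_KL(P||Q) ≠ D_KL(Q||P) in general.

D_KL(P||Q) = 0.0850 bits
D_KL(Q||P) = 0.0817 bits

No, they are not equal!

This asymmetry is why KL divergence is not a true distance metric.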